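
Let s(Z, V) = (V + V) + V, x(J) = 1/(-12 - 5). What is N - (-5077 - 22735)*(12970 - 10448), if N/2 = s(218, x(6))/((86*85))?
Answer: 4358264719637/62135 ≈ 7.0142e+7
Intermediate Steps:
x(J) = -1/17 (x(J) = 1/(-17) = -1/17)
s(Z, V) = 3*V (s(Z, V) = 2*V + V = 3*V)
N = -3/62135 (N = 2*((3*(-1/17))/((86*85))) = 2*(-3/17/7310) = 2*(-3/17*1/7310) = 2*(-3/124270) = -3/62135 ≈ -4.8282e-5)
N - (-5077 - 22735)*(12970 - 10448) = -3/62135 - (-5077 - 22735)*(12970 - 10448) = -3/62135 - (-27812)*2522 = -3/62135 - 1*(-70141864) = -3/62135 + 70141864 = 4358264719637/62135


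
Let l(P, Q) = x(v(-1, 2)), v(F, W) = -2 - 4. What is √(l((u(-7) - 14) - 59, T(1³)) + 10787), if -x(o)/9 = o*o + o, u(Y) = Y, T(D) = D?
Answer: √10517 ≈ 102.55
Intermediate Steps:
v(F, W) = -6
x(o) = -9*o - 9*o² (x(o) = -9*(o*o + o) = -9*(o² + o) = -9*(o + o²) = -9*o - 9*o²)
l(P, Q) = -270 (l(P, Q) = -9*(-6)*(1 - 6) = -9*(-6)*(-5) = -270)
√(l((u(-7) - 14) - 59, T(1³)) + 10787) = √(-270 + 10787) = √10517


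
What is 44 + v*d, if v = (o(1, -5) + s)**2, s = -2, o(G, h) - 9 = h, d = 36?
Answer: 188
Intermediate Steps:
o(G, h) = 9 + h
v = 4 (v = ((9 - 5) - 2)**2 = (4 - 2)**2 = 2**2 = 4)
44 + v*d = 44 + 4*36 = 44 + 144 = 188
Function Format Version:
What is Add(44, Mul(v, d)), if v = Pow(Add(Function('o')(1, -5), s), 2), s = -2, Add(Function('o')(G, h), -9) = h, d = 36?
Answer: 188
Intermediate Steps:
Function('o')(G, h) = Add(9, h)
v = 4 (v = Pow(Add(Add(9, -5), -2), 2) = Pow(Add(4, -2), 2) = Pow(2, 2) = 4)
Add(44, Mul(v, d)) = Add(44, Mul(4, 36)) = Add(44, 144) = 188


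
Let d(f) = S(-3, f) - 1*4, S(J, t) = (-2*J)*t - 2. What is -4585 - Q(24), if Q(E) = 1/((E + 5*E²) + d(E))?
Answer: -13947571/3042 ≈ -4585.0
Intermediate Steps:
S(J, t) = -2 - 2*J*t (S(J, t) = -2*J*t - 2 = -2 - 2*J*t)
d(f) = -6 + 6*f (d(f) = (-2 - 2*(-3)*f) - 1*4 = (-2 + 6*f) - 4 = -6 + 6*f)
Q(E) = 1/(-6 + 5*E² + 7*E) (Q(E) = 1/((E + 5*E²) + (-6 + 6*E)) = 1/(-6 + 5*E² + 7*E))
-4585 - Q(24) = -4585 - 1/(-6 + 5*24² + 7*24) = -4585 - 1/(-6 + 5*576 + 168) = -4585 - 1/(-6 + 2880 + 168) = -4585 - 1/3042 = -13947571/3042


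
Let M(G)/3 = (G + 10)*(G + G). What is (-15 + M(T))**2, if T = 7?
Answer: 488601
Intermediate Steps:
M(G) = 6*G*(10 + G) (M(G) = 3*((G + 10)*(G + G)) = 3*((10 + G)*(2*G)) = 3*(2*G*(10 + G)) = 6*G*(10 + G))
(-15 + M(T))**2 = (-15 + 6*7*(10 + 7))**2 = (-15 + 6*7*17)**2 = (-15 + 714)**2 = 699**2 = 488601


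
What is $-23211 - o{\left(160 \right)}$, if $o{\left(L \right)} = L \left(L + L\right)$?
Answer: $-74411$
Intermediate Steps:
$o{\left(L \right)} = 2 L^{2}$ ($o{\left(L \right)} = L 2 L = 2 L^{2}$)
$-23211 - o{\left(160 \right)} = -23211 - 2 \cdot 160^{2} = -23211 - 2 \cdot 25600 = -23211 - 51200 = -74411$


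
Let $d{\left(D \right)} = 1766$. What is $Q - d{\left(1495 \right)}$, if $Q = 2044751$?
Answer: $2042985$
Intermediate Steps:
$Q - d{\left(1495 \right)} = 2044751 - 1766 = 2042985$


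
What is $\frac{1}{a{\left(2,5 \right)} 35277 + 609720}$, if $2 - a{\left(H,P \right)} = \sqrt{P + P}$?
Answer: $\frac{37793}{25018224877} + \frac{11759 \sqrt{10}}{150109349262} \approx 1.7583 \cdot 10^{-6}$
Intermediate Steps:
$a{\left(H,P \right)} = 2 - \sqrt{2} \sqrt{P}$ ($a{\left(H,P \right)} = 2 - \sqrt{P + P} = 2 - \sqrt{2 P} = 2 - \sqrt{2} \sqrt{P}$)
$\frac{1}{a{\left(2,5 \right)} 35277 + 609720} = \frac{1}{\left(2 - \sqrt{2} \sqrt{5}\right) 35277 + 609720} = \frac{1}{\left(2 - \sqrt{10}\right) 35277 + 609720} = \frac{1}{\left(70554 - 35277 \sqrt{10}\right) + 609720} = \frac{1}{680274 - 35277 \sqrt{10}}$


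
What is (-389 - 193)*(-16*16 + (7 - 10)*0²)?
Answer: 148992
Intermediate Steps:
(-389 - 193)*(-16*16 + (7 - 10)*0²) = -582*(-256 - 3*0) = -582*(-256 + 0) = -582*(-256) = 148992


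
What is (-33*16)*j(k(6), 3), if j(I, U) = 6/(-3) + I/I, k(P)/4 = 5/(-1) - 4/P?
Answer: 528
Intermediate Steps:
k(P) = -20 - 16/P (k(P) = 4*(5/(-1) - 4/P) = 4*(5*(-1) - 4/P) = 4*(-5 - 4/P) = -20 - 16/P)
j(I, U) = -1 (j(I, U) = 6*(-⅓) + 1 = -2 + 1 = -1)
(-33*16)*j(k(6), 3) = -33*16*(-1) = -528*(-1) = 528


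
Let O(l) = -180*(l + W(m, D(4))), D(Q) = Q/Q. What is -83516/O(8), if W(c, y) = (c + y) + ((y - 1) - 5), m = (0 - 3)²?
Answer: 20879/585 ≈ 35.691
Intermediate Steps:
D(Q) = 1
m = 9 (m = (-3)² = 9)
W(c, y) = -6 + c + 2*y (W(c, y) = (c + y) + ((-1 + y) - 5) = (c + y) + (-6 + y) = -6 + c + 2*y)
O(l) = -900 - 180*l (O(l) = -180*(l + (-6 + 9 + 2*1)) = -180*(l + (-6 + 9 + 2)) = -180*(l + 5) = -180*(5 + l) = -900 - 180*l)
-83516/O(8) = -83516/(-900 - 180*8) = -83516/(-900 - 1440) = -83516/(-2340) = -83516*(-1/2340) = 20879/585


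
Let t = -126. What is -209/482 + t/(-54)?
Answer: 2747/1446 ≈ 1.8997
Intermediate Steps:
-209/482 + t/(-54) = -209/482 - 126/(-54) = -209*1/482 - 126*(-1/54) = -209/482 + 7/3 = 2747/1446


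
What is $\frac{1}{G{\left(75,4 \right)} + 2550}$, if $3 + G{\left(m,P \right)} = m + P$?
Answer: $\frac{1}{2626} \approx 0.00038081$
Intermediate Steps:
$G{\left(m,P \right)} = -3 + P + m$ ($G{\left(m,P \right)} = -3 + \left(m + P\right) = -3 + \left(P + m\right) = -3 + P + m$)
$\frac{1}{G{\left(75,4 \right)} + 2550} = \frac{1}{\left(-3 + 4 + 75\right) + 2550} = \frac{1}{76 + 2550} = \frac{1}{2626}$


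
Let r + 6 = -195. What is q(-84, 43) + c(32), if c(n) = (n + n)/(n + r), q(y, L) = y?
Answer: -14260/169 ≈ -84.379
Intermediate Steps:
r = -201 (r = -6 - 195 = -201)
c(n) = 2*n/(-201 + n) (c(n) = (n + n)/(n - 201) = (2*n)/(-201 + n) = 2*n/(-201 + n))
q(-84, 43) + c(32) = -84 + 2*32/(-201 + 32) = -84 + 2*32/(-169) = -84 + 2*32*(-1/169) = -84 - 64/169 = -14260/169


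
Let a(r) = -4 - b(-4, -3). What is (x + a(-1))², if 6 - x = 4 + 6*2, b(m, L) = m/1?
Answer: 100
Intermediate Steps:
b(m, L) = m (b(m, L) = m*1 = m)
a(r) = 0 (a(r) = -4 - 1*(-4) = -4 + 4 = 0)
x = -10 (x = 6 - (4 + 6*2) = 6 - (4 + 12) = 6 - 1*16 = 6 - 16 = -10)
(x + a(-1))² = (-10 + 0)² = (-10)² = 100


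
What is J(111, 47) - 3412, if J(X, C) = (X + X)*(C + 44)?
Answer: 16790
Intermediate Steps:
J(X, C) = 2*X*(44 + C) (J(X, C) = (2*X)*(44 + C) = 2*X*(44 + C))
J(111, 47) - 3412 = 2*111*(44 + 47) - 3412 = 2*111*91 - 3412 = 20202 - 3412 = 16790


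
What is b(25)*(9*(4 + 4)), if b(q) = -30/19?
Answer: -2160/19 ≈ -113.68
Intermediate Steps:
b(q) = -30/19 (b(q) = -30*1/19 = -30/19)
b(25)*(9*(4 + 4)) = -270*(4 + 4)/19 = -270*8/19 = -30/19*72 = -2160/19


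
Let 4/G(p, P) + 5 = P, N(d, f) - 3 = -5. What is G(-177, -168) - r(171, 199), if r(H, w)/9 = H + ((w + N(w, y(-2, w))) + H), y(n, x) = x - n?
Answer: -839227/173 ≈ -4851.0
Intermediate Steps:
N(d, f) = -2 (N(d, f) = 3 - 5 = -2)
G(p, P) = 4/(-5 + P)
r(H, w) = -18 + 9*w + 18*H (r(H, w) = 9*(H + ((w - 2) + H)) = 9*(H + ((-2 + w) + H)) = 9*(H + (-2 + H + w)) = 9*(-2 + w + 2*H) = -18 + 9*w + 18*H)
G(-177, -168) - r(171, 199) = 4/(-5 - 168) - (-18 + 9*199 + 18*171) = 4/(-173) - (-18 + 1791 + 3078) = 4*(-1/173) - 1*4851 = -4/173 - 4851 = -839227/173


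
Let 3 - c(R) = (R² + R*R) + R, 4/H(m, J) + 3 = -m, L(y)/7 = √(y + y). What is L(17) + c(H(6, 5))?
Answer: 247/81 + 7*√34 ≈ 43.866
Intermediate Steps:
L(y) = 7*√2*√y (L(y) = 7*√(y + y) = 7*√(2*y) = 7*(√2*√y) = 7*√2*√y)
H(m, J) = 4/(-3 - m)
c(R) = 3 - R - 2*R² (c(R) = 3 - ((R² + R*R) + R) = 3 - ((R² + R²) + R) = 3 - (2*R² + R) = 3 - (R + 2*R²) = 3 + (-R - 2*R²) = 3 - R - 2*R²)
L(17) + c(H(6, 5)) = 7*√2*√17 + (3 - (-4)/(3 + 6) - 2*16/(3 + 6)²) = 7*√34 + (3 - (-4)/9 - 2*(-4/9)²) = 7*√34 + (3 - (-4)/9 - 2*(-4*⅑)²) = 7*√34 + (3 - 1*(-4/9) - 2*(-4/9)²) = 7*√34 + (3 + 4/9 - 2*16/81) = 7*√34 + (3 + 4/9 - 32/81) = 7*√34 + 247/81 = 247/81 + 7*√34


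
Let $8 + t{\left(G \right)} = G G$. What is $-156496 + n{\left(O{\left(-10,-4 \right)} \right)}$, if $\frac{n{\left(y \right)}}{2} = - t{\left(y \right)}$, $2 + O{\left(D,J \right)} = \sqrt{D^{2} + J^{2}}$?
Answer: $-156720 + 16 \sqrt{29} \approx -1.5663 \cdot 10^{5}$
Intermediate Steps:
$t{\left(G \right)} = -8 + G^{2}$ ($t{\left(G \right)} = -8 + G G = -8 + G^{2}$)
$O{\left(D,J \right)} = -2 + \sqrt{D^{2} + J^{2}}$
$n{\left(y \right)} = 16 - 2 y^{2}$ ($n{\left(y \right)} = 2 \left(- (-8 + y^{2})\right) = 2 \left(8 - y^{2}\right) = 16 - 2 y^{2}$)
$-156496 + n{\left(O{\left(-10,-4 \right)} \right)} = -156496 + \left(16 - 2 \left(-2 + \sqrt{\left(-10\right)^{2} + \left(-4\right)^{2}}\right)^{2}\right) = -156496 + \left(16 - 2 \left(-2 + \sqrt{100 + 16}\right)^{2}\right) = -156496 + \left(16 - 2 \left(-2 + \sqrt{116}\right)^{2}\right) = -156496 + \left(16 - 2 \left(-2 + 2 \sqrt{29}\right)^{2}\right) = -156480 - 2 \left(-2 + 2 \sqrt{29}\right)^{2}$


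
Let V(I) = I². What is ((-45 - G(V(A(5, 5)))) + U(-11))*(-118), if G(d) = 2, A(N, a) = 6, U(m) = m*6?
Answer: 13334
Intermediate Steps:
U(m) = 6*m
((-45 - G(V(A(5, 5)))) + U(-11))*(-118) = ((-45 - 1*2) + 6*(-11))*(-118) = ((-45 - 2) - 66)*(-118) = (-47 - 66)*(-118) = -113*(-118) = 13334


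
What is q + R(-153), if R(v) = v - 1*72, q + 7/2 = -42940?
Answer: -86337/2 ≈ -43169.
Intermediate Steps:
q = -85887/2 (q = -7/2 - 42940 = -85887/2 ≈ -42944.)
R(v) = -72 + v (R(v) = v - 72 = -72 + v)
q + R(-153) = -85887/2 + (-72 - 153) = -85887/2 - 225 = -86337/2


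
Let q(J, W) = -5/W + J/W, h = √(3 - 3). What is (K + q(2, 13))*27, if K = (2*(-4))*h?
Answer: -81/13 ≈ -6.2308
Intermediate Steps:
h = 0 (h = √0 = 0)
K = 0 (K = (2*(-4))*0 = -8*0 = 0)
(K + q(2, 13))*27 = (0 + (-5 + 2)/13)*27 = (0 + (1/13)*(-3))*27 = (0 - 3/13)*27 = -3/13*27 = -81/13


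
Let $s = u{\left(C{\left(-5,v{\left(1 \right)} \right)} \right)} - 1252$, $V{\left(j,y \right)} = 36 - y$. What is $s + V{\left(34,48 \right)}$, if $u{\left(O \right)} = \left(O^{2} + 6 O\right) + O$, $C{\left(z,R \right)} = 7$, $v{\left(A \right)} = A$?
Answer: $-1166$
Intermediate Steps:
$u{\left(O \right)} = O^{2} + 7 O$
$s = -1154$ ($s = 7 \left(7 + 7\right) - 1252 = 7 \cdot 14 - 1252 = 98 - 1252 = -1154$)
$s + V{\left(34,48 \right)} = -1154 + \left(36 - 48\right) = -1154 - 12 = -1166$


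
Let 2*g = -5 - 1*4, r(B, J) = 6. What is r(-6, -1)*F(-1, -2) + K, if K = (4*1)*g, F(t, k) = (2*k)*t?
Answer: 6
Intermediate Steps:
F(t, k) = 2*k*t
g = -9/2 (g = (-5 - 1*4)/2 = (-5 - 4)/2 = (1/2)*(-9) = -9/2 ≈ -4.5000)
K = -18 (K = (4*1)*(-9/2) = 4*(-9/2) = -18)
r(-6, -1)*F(-1, -2) + K = 6*(2*(-2)*(-1)) - 18 = 6*4 - 18 = 24 - 18 = 6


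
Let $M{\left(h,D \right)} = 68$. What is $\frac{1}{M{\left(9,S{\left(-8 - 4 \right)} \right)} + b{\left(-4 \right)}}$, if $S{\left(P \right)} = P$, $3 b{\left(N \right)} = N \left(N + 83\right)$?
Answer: $- \frac{3}{112} \approx -0.026786$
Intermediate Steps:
$b{\left(N \right)} = \frac{N \left(83 + N\right)}{3}$ ($b{\left(N \right)} = \frac{N \left(N + 83\right)}{3} = \frac{N \left(83 + N\right)}{3}$)
$\frac{1}{M{\left(9,S{\left(-8 - 4 \right)} \right)} + b{\left(-4 \right)}} = \frac{1}{68 + \frac{1}{3} \left(-4\right) \left(83 - 4\right)} = \frac{1}{68 + \frac{1}{3} \left(-4\right) 79} = \frac{1}{68 - \frac{316}{3}} = \frac{1}{- \frac{112}{3}} = - \frac{3}{112}$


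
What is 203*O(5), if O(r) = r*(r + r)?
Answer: 10150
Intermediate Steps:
O(r) = 2*r**2 (O(r) = r*(2*r) = 2*r**2)
203*O(5) = 203*(2*5**2) = 203*(2*25) = 203*50 = 10150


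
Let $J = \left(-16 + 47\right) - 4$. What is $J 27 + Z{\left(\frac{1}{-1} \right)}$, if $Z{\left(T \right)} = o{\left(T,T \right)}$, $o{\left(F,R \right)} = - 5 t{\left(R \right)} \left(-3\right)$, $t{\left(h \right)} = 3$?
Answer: $774$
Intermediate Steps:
$o{\left(F,R \right)} = 45$ ($o{\left(F,R \right)} = \left(-5\right) 3 \left(-3\right) = \left(-15\right) \left(-3\right) = 45$)
$Z{\left(T \right)} = 45$
$J = 27$ ($J = 31 - 4 = 27$)
$J 27 + Z{\left(\frac{1}{-1} \right)} = 27 \cdot 27 + 45 = 729 + 45 = 774$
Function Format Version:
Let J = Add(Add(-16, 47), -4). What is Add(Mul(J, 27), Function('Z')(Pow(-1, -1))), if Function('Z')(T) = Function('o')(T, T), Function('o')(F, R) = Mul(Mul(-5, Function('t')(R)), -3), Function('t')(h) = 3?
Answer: 774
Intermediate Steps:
Function('o')(F, R) = 45 (Function('o')(F, R) = Mul(Mul(-5, 3), -3) = Mul(-15, -3) = 45)
Function('Z')(T) = 45
J = 27 (J = Add(31, -4) = 27)
Add(Mul(J, 27), Function('Z')(Pow(-1, -1))) = Add(Mul(27, 27), 45) = Add(729, 45) = 774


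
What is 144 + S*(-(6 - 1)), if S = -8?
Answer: 184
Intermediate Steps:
144 + S*(-(6 - 1)) = 144 - (-8)*(6 - 1) = 144 - (-8)*5 = 144 - 8*(-5) = 144 + 40 = 184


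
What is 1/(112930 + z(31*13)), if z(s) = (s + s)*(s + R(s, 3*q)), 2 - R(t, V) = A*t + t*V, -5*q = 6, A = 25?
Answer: -5/32558726 ≈ -1.5357e-7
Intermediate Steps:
q = -6/5 (q = -1/5*6 = -6/5 ≈ -1.2000)
R(t, V) = 2 - 25*t - V*t (R(t, V) = 2 - (25*t + t*V) = 2 - (25*t + V*t) = 2 + (-25*t - V*t) = 2 - 25*t - V*t)
z(s) = 2*s*(2 - 102*s/5) (z(s) = (s + s)*(s + (2 - 25*s - 3*(-6/5)*s)) = (2*s)*(s + (2 - 25*s - 1*(-18/5)*s)) = (2*s)*(s + (2 - 25*s + 18*s/5)) = (2*s)*(s + (2 - 107*s/5)) = (2*s)*(2 - 102*s/5) = 2*s*(2 - 102*s/5))
1/(112930 + z(31*13)) = 1/(112930 + 4*(31*13)*(5 - 1581*13)/5) = 1/(112930 + (4/5)*403*(5 - 51*403)) = 1/(112930 + (4/5)*403*(5 - 20553)) = 1/(112930 + (4/5)*403*(-20548)) = 1/(112930 - 33123376/5) = 1/(-32558726/5) = -5/32558726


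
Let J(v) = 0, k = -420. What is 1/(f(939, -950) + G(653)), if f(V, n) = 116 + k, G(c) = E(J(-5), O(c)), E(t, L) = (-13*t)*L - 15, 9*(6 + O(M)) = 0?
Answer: -1/319 ≈ -0.0031348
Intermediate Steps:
O(M) = -6 (O(M) = -6 + (1/9)*0 = -6 + 0 = -6)
E(t, L) = -15 - 13*L*t (E(t, L) = -13*L*t - 15 = -15 - 13*L*t)
G(c) = -15 (G(c) = -15 - 13*(-6)*0 = -15 + 0 = -15)
f(V, n) = -304 (f(V, n) = 116 - 420 = -304)
1/(f(939, -950) + G(653)) = 1/(-304 - 15) = 1/(-319) = -1/319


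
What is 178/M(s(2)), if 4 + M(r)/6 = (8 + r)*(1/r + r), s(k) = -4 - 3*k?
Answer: 445/243 ≈ 1.8313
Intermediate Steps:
M(r) = -24 + 6*(8 + r)*(r + 1/r) (M(r) = -24 + 6*((8 + r)*(1/r + r)) = -24 + 6*((8 + r)*(r + 1/r)) = -24 + 6*(8 + r)*(r + 1/r))
178/M(s(2)) = 178/(-18 + 6*(-4 - 3*2)**2 + 48*(-4 - 3*2) + 48/(-4 - 3*2)) = 178/(-18 + 6*(-4 - 6)**2 + 48*(-4 - 6) + 48/(-4 - 6)) = 178/(-18 + 6*(-10)**2 + 48*(-10) + 48/(-10)) = 178/(-18 + 6*100 - 480 + 48*(-1/10)) = 178/(-18 + 600 - 480 - 24/5) = 178/(486/5) = 178*(5/486) = 445/243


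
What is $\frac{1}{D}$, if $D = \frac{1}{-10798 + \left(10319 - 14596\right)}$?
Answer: $-15075$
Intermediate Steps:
$D = - \frac{1}{15075}$ ($D = \frac{1}{-10798 + \left(10319 - 14596\right)} = \frac{1}{-10798 - 4277} = \frac{1}{-15075} = - \frac{1}{15075} \approx -6.6335 \cdot 10^{-5}$)
$\frac{1}{D} = \frac{1}{- \frac{1}{15075}} = -15075$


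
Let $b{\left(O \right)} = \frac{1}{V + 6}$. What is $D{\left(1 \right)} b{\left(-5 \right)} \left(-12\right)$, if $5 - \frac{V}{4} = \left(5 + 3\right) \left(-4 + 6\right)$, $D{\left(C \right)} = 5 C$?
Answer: $\frac{30}{19} \approx 1.5789$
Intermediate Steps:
$V = -44$ ($V = 20 - 4 \left(5 + 3\right) \left(-4 + 6\right) = 20 - 4 \cdot 8 \cdot 2 = 20 - 64 = -44$)
$b{\left(O \right)} = - \frac{1}{38}$ ($b{\left(O \right)} = \frac{1}{-44 + 6} = \frac{1}{-38} = - \frac{1}{38}$)
$D{\left(1 \right)} b{\left(-5 \right)} \left(-12\right) = 5 \cdot 1 \left(- \frac{1}{38}\right) \left(-12\right) = 5 \left(- \frac{1}{38}\right) \left(-12\right) = \left(- \frac{5}{38}\right) \left(-12\right) = \frac{30}{19}$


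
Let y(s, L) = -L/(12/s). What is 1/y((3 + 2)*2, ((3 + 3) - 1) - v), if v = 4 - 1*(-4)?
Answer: 2/5 ≈ 0.40000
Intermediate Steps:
v = 8 (v = 4 + 4 = 8)
y(s, L) = -L*s/12
1/y((3 + 2)*2, ((3 + 3) - 1) - v) = 1/(-(((3 + 3) - 1) - 1*8)*(3 + 2)*2/12) = 1/(-((6 - 1) - 8)*5*2/12) = 1/(-1/12*(5 - 8)*10) = 1/(-1/12*(-3)*10) = 1/(5/2) = 2/5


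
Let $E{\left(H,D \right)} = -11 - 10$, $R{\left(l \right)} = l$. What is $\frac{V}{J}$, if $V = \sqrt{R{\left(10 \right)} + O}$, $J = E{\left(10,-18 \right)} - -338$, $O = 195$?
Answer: $\frac{\sqrt{205}}{317} \approx 0.045167$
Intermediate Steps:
$E{\left(H,D \right)} = -21$
$J = 317$ ($J = -21 - -338 = -21 + 338 = 317$)
$V = \sqrt{205}$ ($V = \sqrt{10 + 195} = \sqrt{205} \approx 14.318$)
$\frac{V}{J} = \frac{\sqrt{205}}{317}$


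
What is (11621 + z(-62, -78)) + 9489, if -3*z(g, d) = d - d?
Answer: 21110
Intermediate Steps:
z(g, d) = 0 (z(g, d) = -(d - d)/3 = -⅓*0 = 0)
(11621 + z(-62, -78)) + 9489 = (11621 + 0) + 9489 = 11621 + 9489 = 21110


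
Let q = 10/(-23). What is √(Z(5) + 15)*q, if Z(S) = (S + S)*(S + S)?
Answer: -10*√115/23 ≈ -4.6625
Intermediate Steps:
Z(S) = 4*S² (Z(S) = (2*S)*(2*S) = 4*S²)
q = -10/23 (q = 10*(-1/23) = -10/23 ≈ -0.43478)
√(Z(5) + 15)*q = √(4*5² + 15)*(-10/23) = √(4*25 + 15)*(-10/23) = √(100 + 15)*(-10/23) = √115*(-10/23) = -10*√115/23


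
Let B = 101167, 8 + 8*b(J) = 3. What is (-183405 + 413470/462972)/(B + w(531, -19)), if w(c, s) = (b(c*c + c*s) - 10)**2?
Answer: -1358575459040/750236056359 ≈ -1.8109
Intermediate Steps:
b(J) = -5/8 (b(J) = -1 + (1/8)*3 = -1 + 3/8 = -5/8)
w(c, s) = 7225/64 (w(c, s) = (-5/8 - 10)**2 = (-85/8)**2 = 7225/64)
(-183405 + 413470/462972)/(B + w(531, -19)) = (-183405 + 413470/462972)/(101167 + 7225/64) = (-183405 + 413470*(1/462972))/(6481913/64) = (-183405 + 206735/231486)*(64/6481913) = -42455483095/231486*64/6481913 = -1358575459040/750236056359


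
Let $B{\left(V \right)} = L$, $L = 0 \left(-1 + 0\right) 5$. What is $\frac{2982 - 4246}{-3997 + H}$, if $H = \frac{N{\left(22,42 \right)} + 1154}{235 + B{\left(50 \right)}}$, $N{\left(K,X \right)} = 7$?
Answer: $\frac{148520}{469067} \approx 0.31663$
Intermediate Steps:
$L = 0$ ($L = 0 \left(-1\right) 5 = 0 \cdot 5 = 0$)
$B{\left(V \right)} = 0$
$H = \frac{1161}{235}$ ($H = \frac{7 + 1154}{235 + 0} = \frac{1161}{235} \approx 4.9404$)
$\frac{2982 - 4246}{-3997 + H} = \frac{2982 - 4246}{-3997 + \frac{1161}{235}} = - \frac{1264}{- \frac{938134}{235}} = \left(-1264\right) \left(- \frac{235}{938134}\right) = \frac{148520}{469067}$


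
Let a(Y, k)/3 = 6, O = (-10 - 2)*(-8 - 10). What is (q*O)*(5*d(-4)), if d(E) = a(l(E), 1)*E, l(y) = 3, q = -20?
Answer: 1555200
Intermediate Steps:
O = 216 (O = -12*(-18) = 216)
a(Y, k) = 18 (a(Y, k) = 3*6 = 18)
d(E) = 18*E
(q*O)*(5*d(-4)) = (-20*216)*(5*(18*(-4))) = -21600*(-72) = -4320*(-360) = 1555200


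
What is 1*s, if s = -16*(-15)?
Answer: 240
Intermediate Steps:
s = 240
1*s = 1*240 = 240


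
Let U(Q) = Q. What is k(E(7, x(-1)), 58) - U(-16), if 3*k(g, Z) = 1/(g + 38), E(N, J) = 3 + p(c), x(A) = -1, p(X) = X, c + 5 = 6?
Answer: 2017/126 ≈ 16.008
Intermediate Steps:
c = 1 (c = -5 + 6 = 1)
E(N, J) = 4 (E(N, J) = 3 + 1 = 4)
k(g, Z) = 1/(3*(38 + g)) (k(g, Z) = 1/(3*(g + 38)) = 1/(3*(38 + g)))
k(E(7, x(-1)), 58) - U(-16) = 1/(3*(38 + 4)) - 1*(-16) = (1/3)/42 + 16 = (1/3)*(1/42) + 16 = 1/126 + 16 = 2017/126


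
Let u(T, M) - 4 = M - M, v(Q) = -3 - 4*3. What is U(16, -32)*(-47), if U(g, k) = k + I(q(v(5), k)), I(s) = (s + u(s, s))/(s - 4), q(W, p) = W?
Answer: 28059/19 ≈ 1476.8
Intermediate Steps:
v(Q) = -15 (v(Q) = -3 - 12 = -15)
u(T, M) = 4 (u(T, M) = 4 + (M - M) = 4 + 0 = 4)
I(s) = (4 + s)/(-4 + s) (I(s) = (s + 4)/(s - 4) = (4 + s)/(-4 + s))
U(g, k) = 11/19 + k (U(g, k) = k + (4 - 15)/(-4 - 15) = k - 11/(-19) = k - 1/19*(-11) = k + 11/19 = 11/19 + k)
U(16, -32)*(-47) = (11/19 - 32)*(-47) = -597/19*(-47) = 28059/19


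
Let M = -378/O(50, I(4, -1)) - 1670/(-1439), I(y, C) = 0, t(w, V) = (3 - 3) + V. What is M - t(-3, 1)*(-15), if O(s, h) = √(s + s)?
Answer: -155696/7195 ≈ -21.639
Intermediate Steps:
t(w, V) = V (t(w, V) = 0 + V = V)
O(s, h) = √2*√s (O(s, h) = √(2*s) = √2*√s)
M = -263621/7195 (M = -378/(√2*√50) - 1670/(-1439) = -378/(√2*(5*√2)) - 1670*(-1/1439) = -378/10 + 1670/1439 = -378*⅒ + 1670/1439 = -189/5 + 1670/1439 = -263621/7195 ≈ -36.639)
M - t(-3, 1)*(-15) = -263621/7195 - 1*(-15) = -263621/7195 + 15 = -155696/7195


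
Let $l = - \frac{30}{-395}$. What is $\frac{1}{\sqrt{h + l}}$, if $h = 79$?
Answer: $\frac{\sqrt{493513}}{6247} \approx 0.11245$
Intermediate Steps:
$l = \frac{6}{79}$ ($l = \left(-30\right) \left(- \frac{1}{395}\right) = \frac{6}{79} \approx 0.075949$)
$\frac{1}{\sqrt{h + l}} = \frac{1}{\sqrt{79 + \frac{6}{79}}} = \frac{1}{\sqrt{\frac{6247}{79}}} = \frac{1}{\frac{1}{79} \sqrt{493513}} = \frac{\sqrt{493513}}{6247}$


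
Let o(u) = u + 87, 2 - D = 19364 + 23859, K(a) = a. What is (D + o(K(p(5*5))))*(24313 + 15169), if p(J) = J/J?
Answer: -1702977106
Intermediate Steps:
p(J) = 1
D = -43221 (D = 2 - (19364 + 23859) = 2 - 1*43223 = 2 - 43223 = -43221)
o(u) = 87 + u
(D + o(K(p(5*5))))*(24313 + 15169) = (-43221 + (87 + 1))*(24313 + 15169) = (-43221 + 88)*39482 = -43133*39482 = -1702977106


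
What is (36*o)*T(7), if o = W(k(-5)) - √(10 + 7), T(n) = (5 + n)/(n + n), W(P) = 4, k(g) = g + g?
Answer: 864/7 - 216*√17/7 ≈ -3.7987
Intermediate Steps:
k(g) = 2*g
T(n) = (5 + n)/(2*n) (T(n) = (5 + n)/((2*n)) = (5 + n)*(1/(2*n)) = (5 + n)/(2*n))
o = 4 - √17 (o = 4 - √(10 + 7) = 4 - √17 ≈ -0.12311)
(36*o)*T(7) = (36*(4 - √17))*((½)*(5 + 7)/7) = (144 - 36*√17)*((½)*(⅐)*12) = (144 - 36*√17)*(6/7) = 864/7 - 216*√17/7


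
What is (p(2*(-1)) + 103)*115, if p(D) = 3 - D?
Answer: 12420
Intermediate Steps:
(p(2*(-1)) + 103)*115 = ((3 - 2*(-1)) + 103)*115 = ((3 - 1*(-2)) + 103)*115 = ((3 + 2) + 103)*115 = (5 + 103)*115 = 108*115 = 12420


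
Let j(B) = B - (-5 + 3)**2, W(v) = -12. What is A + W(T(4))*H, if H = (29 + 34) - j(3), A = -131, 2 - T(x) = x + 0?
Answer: -899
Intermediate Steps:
T(x) = 2 - x (T(x) = 2 - (x + 0) = 2 - x)
j(B) = -4 + B (j(B) = B - 1*(-2)**2 = B - 1*4 = B - 4 = -4 + B)
H = 64 (H = (29 + 34) - (-4 + 3) = 63 - 1*(-1) = 63 + 1 = 64)
A + W(T(4))*H = -131 - 12*64 = -131 - 768 = -899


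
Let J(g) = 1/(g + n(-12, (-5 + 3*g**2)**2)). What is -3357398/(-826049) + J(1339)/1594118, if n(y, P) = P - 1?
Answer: 154841476218049900005035577/38096956806563863399149364 ≈ 4.0644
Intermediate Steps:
n(y, P) = -1 + P
J(g) = 1/(-1 + g + (-5 + 3*g**2)**2) (J(g) = 1/(g + (-1 + (-5 + 3*g**2)**2)) = 1/(-1 + g + (-5 + 3*g**2)**2))
-3357398/(-826049) + J(1339)/1594118 = -3357398/(-826049) + 1/((-1 + 1339 + (-5 + 3*1339**2)**2)*1594118) = -3357398*(-1/826049) + (1/1594118)/(-1 + 1339 + (-5 + 3*1792921)**2) = 3357398/826049 + (1/1594118)/(-1 + 1339 + (-5 + 5378763)**2) = 3357398/826049 + (1/1594118)/(-1 + 1339 + 5378758**2) = 3357398/826049 + (1/1594118)/(-1 + 1339 + 28931037622564) = 3357398/826049 + (1/1594118)/28931037623902 = 3357398/826049 + (1/28931037623902)*(1/1594118) = 3357398/826049 + 1/46119487834939408436 = 154841476218049900005035577/38096956806563863399149364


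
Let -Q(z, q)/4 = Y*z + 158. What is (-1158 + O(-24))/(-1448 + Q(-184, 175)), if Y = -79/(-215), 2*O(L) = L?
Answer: 125775/194528 ≈ 0.64656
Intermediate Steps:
O(L) = L/2
Y = 79/215 (Y = -79*(-1/215) = 79/215 ≈ 0.36744)
Q(z, q) = -632 - 316*z/215 (Q(z, q) = -4*(79*z/215 + 158) = -4*(158 + 79*z/215) = -632 - 316*z/215)
(-1158 + O(-24))/(-1448 + Q(-184, 175)) = (-1158 + (½)*(-24))/(-1448 + (-632 - 316/215*(-184))) = (-1158 - 12)/(-1448 + (-632 + 58144/215)) = -1170/(-1448 - 77736/215) = -1170/(-389056/215) = -1170*(-215/389056) = 125775/194528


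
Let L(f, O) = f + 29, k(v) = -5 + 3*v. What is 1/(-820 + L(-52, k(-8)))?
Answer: -1/843 ≈ -0.0011862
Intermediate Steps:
L(f, O) = 29 + f
1/(-820 + L(-52, k(-8))) = 1/(-820 + (29 - 52)) = 1/(-820 - 23) = 1/(-843) = -1/843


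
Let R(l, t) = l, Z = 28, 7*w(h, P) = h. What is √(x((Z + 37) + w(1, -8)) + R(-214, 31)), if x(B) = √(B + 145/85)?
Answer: √(-3030454 + 119*√946645)/119 ≈ 14.347*I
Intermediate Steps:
w(h, P) = h/7
x(B) = √(29/17 + B) (x(B) = √(B + 145*(1/85)) = √(B + 29/17) = √(29/17 + B))
√(x((Z + 37) + w(1, -8)) + R(-214, 31)) = √(√(493 + 289*((28 + 37) + (⅐)*1))/17 - 214) = √(√(493 + 289*(65 + ⅐))/17 - 214) = √(√(493 + 289*(456/7))/17 - 214) = √(√(493 + 131784/7)/17 - 214) = √(√(135235/7)/17 - 214) = √((√946645/7)/17 - 214) = √(√946645/119 - 214) = √(-214 + √946645/119)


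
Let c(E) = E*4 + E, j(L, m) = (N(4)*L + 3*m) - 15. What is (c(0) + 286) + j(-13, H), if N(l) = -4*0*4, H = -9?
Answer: 244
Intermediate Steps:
N(l) = 0 (N(l) = 0*4 = 0)
j(L, m) = -15 + 3*m (j(L, m) = (0*L + 3*m) - 15 = (0 + 3*m) - 15 = 3*m - 15 = -15 + 3*m)
c(E) = 5*E (c(E) = 4*E + E = 5*E)
(c(0) + 286) + j(-13, H) = (5*0 + 286) + (-15 + 3*(-9)) = (0 + 286) + (-15 - 27) = 286 - 42 = 244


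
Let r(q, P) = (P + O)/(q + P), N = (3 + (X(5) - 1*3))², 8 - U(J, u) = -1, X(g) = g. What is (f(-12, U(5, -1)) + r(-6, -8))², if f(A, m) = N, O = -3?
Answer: 130321/196 ≈ 664.90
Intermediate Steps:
U(J, u) = 9 (U(J, u) = 8 - 1*(-1) = 8 + 1 = 9)
N = 25 (N = (3 + (5 - 1*3))² = (3 + (5 - 3))² = (3 + 2)² = 5² = 25)
f(A, m) = 25
r(q, P) = (-3 + P)/(P + q) (r(q, P) = (P - 3)/(q + P) = (-3 + P)/(P + q))
(f(-12, U(5, -1)) + r(-6, -8))² = (25 + (-3 - 8)/(-8 - 6))² = (25 - 11/(-14))² = (25 - 1/14*(-11))² = (25 + 11/14)² = (361/14)² = 130321/196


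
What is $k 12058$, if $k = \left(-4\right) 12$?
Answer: $-578784$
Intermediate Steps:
$k = -48$
$k 12058 = \left(-48\right) 12058 = -578784$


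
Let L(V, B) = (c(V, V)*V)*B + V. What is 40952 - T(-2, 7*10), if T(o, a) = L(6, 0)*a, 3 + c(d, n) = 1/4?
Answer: 40532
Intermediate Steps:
c(d, n) = -11/4 (c(d, n) = -3 + 1/4 = -3 + ¼ = -11/4)
L(V, B) = V - 11*B*V/4 (L(V, B) = (-11*V/4)*B + V = -11*B*V/4 + V = V - 11*B*V/4)
T(o, a) = 6*a (T(o, a) = ((¼)*6*(4 - 11*0))*a = ((¼)*6*(4 + 0))*a = ((¼)*6*4)*a = 6*a)
40952 - T(-2, 7*10) = 40952 - 6*7*10 = 40952 - 6*70 = 40952 - 1*420 = 40952 - 420 = 40532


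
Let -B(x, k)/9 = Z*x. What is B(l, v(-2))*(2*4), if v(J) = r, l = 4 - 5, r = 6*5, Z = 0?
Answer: 0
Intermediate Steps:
r = 30
l = -1
v(J) = 30
B(x, k) = 0 (B(x, k) = -0*x = -9*0 = 0)
B(l, v(-2))*(2*4) = 0*(2*4) = 0*8 = 0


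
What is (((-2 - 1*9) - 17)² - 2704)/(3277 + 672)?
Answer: -1920/3949 ≈ -0.48620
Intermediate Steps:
(((-2 - 1*9) - 17)² - 2704)/(3277 + 672) = (((-2 - 9) - 17)² - 2704)/3949 = ((-11 - 17)² - 2704)*(1/3949) = ((-28)² - 2704)*(1/3949) = (784 - 2704)*(1/3949) = -1920*1/3949 = -1920/3949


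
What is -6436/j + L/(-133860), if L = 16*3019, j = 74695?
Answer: -223479512/499933635 ≈ -0.44702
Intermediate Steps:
L = 48304
-6436/j + L/(-133860) = -6436/74695 + 48304/(-133860) = -6436*1/74695 + 48304*(-1/133860) = -6436/74695 - 12076/33465 = -223479512/499933635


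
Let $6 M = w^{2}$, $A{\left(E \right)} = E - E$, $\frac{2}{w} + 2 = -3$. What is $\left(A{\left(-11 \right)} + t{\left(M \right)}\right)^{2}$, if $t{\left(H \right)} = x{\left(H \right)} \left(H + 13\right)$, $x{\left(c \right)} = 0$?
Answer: $0$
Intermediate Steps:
$w = - \frac{2}{5}$ ($w = \frac{2}{-2 - 3} = \frac{2}{-5} = 2 \left(- \frac{1}{5}\right) = - \frac{2}{5} \approx -0.4$)
$A{\left(E \right)} = 0$
$M = \frac{2}{75}$ ($M = \frac{\left(- \frac{2}{5}\right)^{2}}{6} = \frac{1}{6} \cdot \frac{4}{25} = \frac{2}{75} \approx 0.026667$)
$t{\left(H \right)} = 0$ ($t{\left(H \right)} = 0 \left(H + 13\right) = 0 \left(13 + H\right) = 0$)
$\left(A{\left(-11 \right)} + t{\left(M \right)}\right)^{2} = \left(0 + 0\right)^{2} = 0^{2} = 0$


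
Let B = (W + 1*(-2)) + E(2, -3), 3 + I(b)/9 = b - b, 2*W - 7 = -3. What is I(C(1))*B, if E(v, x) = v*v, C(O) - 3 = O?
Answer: -108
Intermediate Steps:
C(O) = 3 + O
W = 2 (W = 7/2 + (1/2)*(-3) = 7/2 - 3/2 = 2)
E(v, x) = v**2
I(b) = -27 (I(b) = -27 + 9*(b - b) = -27 + 9*0 = -27 + 0 = -27)
B = 4 (B = (2 + 1*(-2)) + 2**2 = (2 - 2) + 4 = 0 + 4 = 4)
I(C(1))*B = -27*4 = -108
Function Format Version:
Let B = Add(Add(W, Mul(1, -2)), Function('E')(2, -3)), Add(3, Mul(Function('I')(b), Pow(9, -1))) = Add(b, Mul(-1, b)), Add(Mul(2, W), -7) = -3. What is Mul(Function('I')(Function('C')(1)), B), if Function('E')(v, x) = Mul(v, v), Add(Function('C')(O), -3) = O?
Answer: -108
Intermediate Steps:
Function('C')(O) = Add(3, O)
W = 2 (W = Add(Rational(7, 2), Mul(Rational(1, 2), -3)) = Add(Rational(7, 2), Rational(-3, 2)) = 2)
Function('E')(v, x) = Pow(v, 2)
Function('I')(b) = -27 (Function('I')(b) = Add(-27, Mul(9, Add(b, Mul(-1, b)))) = Add(-27, Mul(9, 0)) = Add(-27, 0) = -27)
B = 4 (B = Add(Add(2, Mul(1, -2)), Pow(2, 2)) = Add(Add(2, -2), 4) = Add(0, 4) = 4)
Mul(Function('I')(Function('C')(1)), B) = Mul(-27, 4) = -108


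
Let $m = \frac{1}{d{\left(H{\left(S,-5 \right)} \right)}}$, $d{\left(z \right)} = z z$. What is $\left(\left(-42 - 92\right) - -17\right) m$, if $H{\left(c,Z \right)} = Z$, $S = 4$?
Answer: $- \frac{117}{25} \approx -4.68$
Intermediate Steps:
$d{\left(z \right)} = z^{2}$
$m = \frac{1}{25}$ ($m = \frac{1}{\left(-5\right)^{2}} = \frac{1}{25} \approx 0.04$)
$\left(\left(-42 - 92\right) - -17\right) m = \left(\left(-42 - 92\right) - -17\right) \frac{1}{25} = \left(\left(-42 - 92\right) + 17\right) \frac{1}{25} = \left(-134 + 17\right) \frac{1}{25} = \left(-117\right) \frac{1}{25} = - \frac{117}{25}$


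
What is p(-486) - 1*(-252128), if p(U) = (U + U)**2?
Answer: 1196912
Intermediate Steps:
p(U) = 4*U**2 (p(U) = (2*U)**2 = 4*U**2)
p(-486) - 1*(-252128) = 4*(-486)**2 - 1*(-252128) = 4*236196 + 252128 = 944784 + 252128 = 1196912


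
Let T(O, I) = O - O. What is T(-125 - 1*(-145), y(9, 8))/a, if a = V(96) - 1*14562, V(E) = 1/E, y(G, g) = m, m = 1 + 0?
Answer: 0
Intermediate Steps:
m = 1
y(G, g) = 1
T(O, I) = 0
a = -1397951/96 (a = 1/96 - 1*14562 = 1/96 - 14562 = -1397951/96 ≈ -14562.)
T(-125 - 1*(-145), y(9, 8))/a = 0/(-1397951/96) = 0*(-96/1397951) = 0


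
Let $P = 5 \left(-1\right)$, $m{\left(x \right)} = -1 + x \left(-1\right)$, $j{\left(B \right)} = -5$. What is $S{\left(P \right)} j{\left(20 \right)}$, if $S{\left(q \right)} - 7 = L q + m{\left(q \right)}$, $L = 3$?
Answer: $20$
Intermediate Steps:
$m{\left(x \right)} = -1 - x$
$P = -5$
$S{\left(q \right)} = 6 + 2 q$ ($S{\left(q \right)} = 7 + \left(3 q - \left(1 + q\right)\right) = 7 + \left(-1 + 2 q\right) = 6 + 2 q$)
$S{\left(P \right)} j{\left(20 \right)} = \left(6 + 2 \left(-5\right)\right) \left(-5\right) = \left(6 - 10\right) \left(-5\right) = \left(-4\right) \left(-5\right) = 20$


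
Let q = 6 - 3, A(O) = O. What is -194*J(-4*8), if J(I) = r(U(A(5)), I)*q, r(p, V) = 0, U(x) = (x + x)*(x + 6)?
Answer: 0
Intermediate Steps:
q = 3
U(x) = 2*x*(6 + x) (U(x) = (2*x)*(6 + x) = 2*x*(6 + x))
J(I) = 0 (J(I) = 0*3 = 0)
-194*J(-4*8) = -194*0 = 0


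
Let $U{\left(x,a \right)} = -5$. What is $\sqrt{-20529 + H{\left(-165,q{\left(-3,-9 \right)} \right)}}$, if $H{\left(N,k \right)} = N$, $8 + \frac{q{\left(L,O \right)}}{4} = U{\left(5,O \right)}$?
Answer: $i \sqrt{20694} \approx 143.85 i$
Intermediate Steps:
$q{\left(L,O \right)} = -52$ ($q{\left(L,O \right)} = -32 + 4 \left(-5\right) = -32 - 20 = -52$)
$\sqrt{-20529 + H{\left(-165,q{\left(-3,-9 \right)} \right)}} = \sqrt{-20529 - 165} = \sqrt{-20694} = i \sqrt{20694}$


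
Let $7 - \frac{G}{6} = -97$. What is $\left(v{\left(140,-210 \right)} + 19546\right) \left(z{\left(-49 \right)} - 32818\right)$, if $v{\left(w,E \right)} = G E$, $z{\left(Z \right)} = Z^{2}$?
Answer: $3391312998$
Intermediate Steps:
$G = 624$ ($G = 42 - -582 = 42 + 582 = 624$)
$v{\left(w,E \right)} = 624 E$
$\left(v{\left(140,-210 \right)} + 19546\right) \left(z{\left(-49 \right)} - 32818\right) = \left(624 \left(-210\right) + 19546\right) \left(\left(-49\right)^{2} - 32818\right) = \left(-131040 + 19546\right) \left(2401 - 32818\right) = \left(-111494\right) \left(-30417\right) = 3391312998$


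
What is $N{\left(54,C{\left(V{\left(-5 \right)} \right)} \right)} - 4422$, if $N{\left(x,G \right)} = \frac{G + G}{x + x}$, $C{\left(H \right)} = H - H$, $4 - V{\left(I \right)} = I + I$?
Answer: $-4422$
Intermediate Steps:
$V{\left(I \right)} = 4 - 2 I$ ($V{\left(I \right)} = 4 - \left(I + I\right) = 4 - 2 I$)
$C{\left(H \right)} = 0$
$N{\left(x,G \right)} = \frac{G}{x}$ ($N{\left(x,G \right)} = \frac{2 G}{2 x} = 2 G \frac{1}{2 x} = \frac{G}{x}$)
$N{\left(54,C{\left(V{\left(-5 \right)} \right)} \right)} - 4422 = \frac{0}{54} - 4422 = 0 \cdot \frac{1}{54} - 4422 = 0 - 4422 = -4422$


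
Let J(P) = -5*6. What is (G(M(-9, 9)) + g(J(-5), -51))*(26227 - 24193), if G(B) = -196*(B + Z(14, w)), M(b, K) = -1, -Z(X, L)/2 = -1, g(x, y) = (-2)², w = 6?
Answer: -390528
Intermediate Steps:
J(P) = -30
g(x, y) = 4
Z(X, L) = 2 (Z(X, L) = -2*(-1) = 2)
G(B) = -392 - 196*B (G(B) = -196*(B + 2) = -196*(2 + B) = -392 - 196*B)
(G(M(-9, 9)) + g(J(-5), -51))*(26227 - 24193) = ((-392 - 196*(-1)) + 4)*(26227 - 24193) = ((-392 + 196) + 4)*2034 = (-196 + 4)*2034 = -192*2034 = -390528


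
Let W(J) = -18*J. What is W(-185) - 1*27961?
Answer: -24631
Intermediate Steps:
W(-185) - 1*27961 = -18*(-185) - 1*27961 = 3330 - 27961 = -24631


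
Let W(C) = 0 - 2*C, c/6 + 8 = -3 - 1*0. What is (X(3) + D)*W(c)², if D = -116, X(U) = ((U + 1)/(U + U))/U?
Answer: -2017312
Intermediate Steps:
c = -66 (c = -48 + 6*(-3 - 1*0) = -48 + 6*(-3 + 0) = -48 + 6*(-3) = -48 - 18 = -66)
X(U) = (1 + U)/(2*U²) (X(U) = ((1 + U)/((2*U)))/U = ((1 + U)*(1/(2*U)))/U = ((1 + U)/(2*U))/U = (1 + U)/(2*U²))
W(C) = -2*C
(X(3) + D)*W(c)² = ((½)*(1 + 3)/3² - 116)*(-2*(-66))² = ((½)*(⅑)*4 - 116)*132² = (2/9 - 116)*17424 = -1042/9*17424 = -2017312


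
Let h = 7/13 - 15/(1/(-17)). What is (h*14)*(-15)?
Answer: -697620/13 ≈ -53663.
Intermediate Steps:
h = 3322/13 (h = 7*(1/13) - 15/(-1/17) = 7/13 - 15*(-17) = 7/13 + 255 = 3322/13 ≈ 255.54)
(h*14)*(-15) = ((3322/13)*14)*(-15) = (46508/13)*(-15) = -697620/13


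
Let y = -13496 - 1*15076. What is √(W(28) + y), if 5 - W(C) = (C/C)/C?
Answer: 13*I*√33131/14 ≈ 169.02*I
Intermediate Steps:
y = -28572 (y = -13496 - 15076 = -28572)
W(C) = 5 - 1/C (W(C) = 5 - C/C/C = 5 - 1/C)
√(W(28) + y) = √((5 - 1/28) - 28572) = √(139/28 - 28572) = √(-799877/28) = 13*I*√33131/14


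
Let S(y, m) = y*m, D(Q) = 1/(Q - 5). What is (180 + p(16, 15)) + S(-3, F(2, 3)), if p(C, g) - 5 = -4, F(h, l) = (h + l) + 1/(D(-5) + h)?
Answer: 3124/19 ≈ 164.42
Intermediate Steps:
D(Q) = 1/(-5 + Q)
F(h, l) = h + l + 1/(-⅒ + h) (F(h, l) = (h + l) + 1/(1/(-5 - 5) + h) = (h + l) + 1/(1/(-10) + h) = (h + l) + 1/(-⅒ + h) = h + l + 1/(-⅒ + h))
p(C, g) = 1 (p(C, g) = 5 - 4 = 1)
S(y, m) = m*y
(180 + p(16, 15)) + S(-3, F(2, 3)) = (180 + 1) + ((10 - 1*2 - 1*3 + 10*2² + 10*2*3)/(-1 + 10*2))*(-3) = 181 + ((10 - 2 - 3 + 10*4 + 60)/(-1 + 20))*(-3) = 181 + ((10 - 2 - 3 + 40 + 60)/19)*(-3) = 181 + ((1/19)*105)*(-3) = 181 + (105/19)*(-3) = 181 - 315/19 = 3124/19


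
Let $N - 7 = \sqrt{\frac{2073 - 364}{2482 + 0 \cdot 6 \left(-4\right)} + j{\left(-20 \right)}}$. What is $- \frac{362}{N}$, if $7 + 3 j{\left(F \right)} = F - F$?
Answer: $- \frac{18868164}{377101} + \frac{362 i \sqrt{91191162}}{377101} \approx -50.035 + 9.167 i$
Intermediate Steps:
$j{\left(F \right)} = - \frac{7}{3}$ ($j{\left(F \right)} = - \frac{7}{3} + \frac{F - F}{3} = - \frac{7}{3} + \frac{1}{3} \cdot 0 = - \frac{7}{3} + 0 = - \frac{7}{3}$)
$N = 7 + \frac{i \sqrt{91191162}}{7446}$ ($N = 7 + \sqrt{\frac{2073 - 364}{2482 + 0 \cdot 6 \left(-4\right)} - \frac{7}{3}} = 7 + \sqrt{\frac{1709}{2482 + 0 \left(-4\right)} - \frac{7}{3}} = 7 + \sqrt{\frac{1709}{2482 + 0} - \frac{7}{3}} = 7 + \sqrt{\frac{1709}{2482} - \frac{7}{3}} = 7 + \sqrt{- \frac{12247}{7446}} = 7 + \frac{i \sqrt{91191162}}{7446} \approx 7.0 + 1.2825 i$)
$- \frac{362}{N} = - \frac{362}{7 + \frac{i \sqrt{91191162}}{7446}}$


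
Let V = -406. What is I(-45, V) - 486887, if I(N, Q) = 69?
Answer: -486818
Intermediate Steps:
I(-45, V) - 486887 = 69 - 486887 = -486818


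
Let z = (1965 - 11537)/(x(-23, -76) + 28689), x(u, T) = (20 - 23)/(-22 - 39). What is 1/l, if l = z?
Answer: -437508/145973 ≈ -2.9972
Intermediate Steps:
x(u, T) = 3/61 (x(u, T) = -3/(-61) = -3*(-1/61) = 3/61)
z = -145973/437508 (z = (1965 - 11537)/(3/61 + 28689) = -9572/1750032/61 = -9572*61/1750032 = -145973/437508 ≈ -0.33365)
l = -145973/437508 ≈ -0.33365
1/l = 1/(-145973/437508) = -437508/145973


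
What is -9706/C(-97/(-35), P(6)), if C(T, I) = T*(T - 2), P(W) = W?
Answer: -11889850/2619 ≈ -4539.8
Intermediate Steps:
C(T, I) = T*(-2 + T)
-9706/C(-97/(-35), P(6)) = -9706*35/(97*(-2 - 97/(-35))) = -9706*35/(97*(-2 - 97*(-1/35))) = -9706*35/(97*(-2 + 97/35)) = -9706/((97/35)*(27/35)) = -9706/2619/1225 = -9706*1225/2619 = -11889850/2619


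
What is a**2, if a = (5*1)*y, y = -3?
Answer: 225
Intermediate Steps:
a = -15 (a = (5*1)*(-3) = 5*(-3) = -15)
a**2 = (-15)**2 = 225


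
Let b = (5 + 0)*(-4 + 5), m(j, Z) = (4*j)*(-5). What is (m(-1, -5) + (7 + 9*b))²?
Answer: 5184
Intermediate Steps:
m(j, Z) = -20*j
b = 5 (b = 5*1 = 5)
(m(-1, -5) + (7 + 9*b))² = (-20*(-1) + (7 + 9*5))² = (20 + (7 + 45))² = (20 + 52)² = 72² = 5184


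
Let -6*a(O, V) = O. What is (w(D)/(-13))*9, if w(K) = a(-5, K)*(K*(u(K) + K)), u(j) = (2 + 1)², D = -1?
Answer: 60/13 ≈ 4.6154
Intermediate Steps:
a(O, V) = -O/6
u(j) = 9 (u(j) = 3² = 9)
w(K) = 5*K*(9 + K)/6 (w(K) = (-⅙*(-5))*(K*(9 + K)) = 5*(K*(9 + K))/6 = 5*K*(9 + K)/6)
(w(D)/(-13))*9 = (((⅚)*(-1)*(9 - 1))/(-13))*9 = -5*(-1)*8/78*9 = -1/13*(-20/3)*9 = (20/39)*9 = 60/13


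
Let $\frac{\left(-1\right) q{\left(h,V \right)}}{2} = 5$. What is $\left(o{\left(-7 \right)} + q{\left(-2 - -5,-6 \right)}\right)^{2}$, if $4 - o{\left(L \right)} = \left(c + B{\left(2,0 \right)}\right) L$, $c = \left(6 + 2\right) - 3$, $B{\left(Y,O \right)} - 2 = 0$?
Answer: $1849$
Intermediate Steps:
$B{\left(Y,O \right)} = 2$ ($B{\left(Y,O \right)} = 2 + 0 = 2$)
$q{\left(h,V \right)} = -10$ ($q{\left(h,V \right)} = \left(-2\right) 5 = -10$)
$c = 5$ ($c = 8 - 3 = 5$)
$o{\left(L \right)} = 4 - 7 L$ ($o{\left(L \right)} = 4 - \left(5 + 2\right) L = 4 - 7 L$)
$\left(o{\left(-7 \right)} + q{\left(-2 - -5,-6 \right)}\right)^{2} = \left(\left(4 - -49\right) - 10\right)^{2} = \left(\left(4 + 49\right) - 10\right)^{2} = \left(53 - 10\right)^{2} = 43^{2} = 1849$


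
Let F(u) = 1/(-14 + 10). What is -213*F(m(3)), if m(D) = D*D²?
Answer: 213/4 ≈ 53.250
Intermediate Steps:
m(D) = D³
F(u) = -¼ (F(u) = 1/(-4) = -¼)
-213*F(m(3)) = -213*(-¼) = 213/4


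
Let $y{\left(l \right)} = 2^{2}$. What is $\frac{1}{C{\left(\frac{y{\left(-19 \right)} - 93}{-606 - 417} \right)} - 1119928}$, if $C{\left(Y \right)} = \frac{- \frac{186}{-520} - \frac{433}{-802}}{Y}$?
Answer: $- \frac{9279140}{10391872966511} \approx -8.9292 \cdot 10^{-7}$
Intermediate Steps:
$y{\left(l \right)} = 4$
$C{\left(Y \right)} = \frac{93583}{104260 Y}$ ($C{\left(Y \right)} = \frac{\left(-186\right) \left(- \frac{1}{520}\right) - - \frac{433}{802}}{Y} = \frac{\frac{93}{260} + \frac{433}{802}}{Y} = \frac{93583}{104260 Y}$)
$\frac{1}{C{\left(\frac{y{\left(-19 \right)} - 93}{-606 - 417} \right)} - 1119928} = \frac{1}{\frac{93583}{104260 \frac{4 - 93}{-606 - 417}} - 1119928} = \frac{1}{\frac{93583}{104260 \left(- \frac{89}{-1023}\right)} - 1119928} = \frac{1}{\frac{93583}{104260 \left(\left(-89\right) \left(- \frac{1}{1023}\right)\right)} - 1119928} = \frac{1}{\frac{93583}{104260 \cdot \frac{89}{1023}} - 1119928} = \frac{1}{\frac{93583}{104260} \cdot \frac{1023}{89} - 1119928} = \frac{1}{\frac{95735409}{9279140} - 1119928} = \frac{1}{- \frac{10391872966511}{9279140}} = - \frac{9279140}{10391872966511}$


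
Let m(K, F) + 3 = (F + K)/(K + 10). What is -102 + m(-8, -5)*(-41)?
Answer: 575/2 ≈ 287.50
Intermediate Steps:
m(K, F) = -3 + (F + K)/(10 + K) (m(K, F) = -3 + (F + K)/(K + 10) = -3 + (F + K)/(10 + K))
-102 + m(-8, -5)*(-41) = -102 + ((-30 - 5 - 2*(-8))/(10 - 8))*(-41) = -102 + ((-30 - 5 + 16)/2)*(-41) = -102 + ((½)*(-19))*(-41) = -102 - 19/2*(-41) = -102 + 779/2 = 575/2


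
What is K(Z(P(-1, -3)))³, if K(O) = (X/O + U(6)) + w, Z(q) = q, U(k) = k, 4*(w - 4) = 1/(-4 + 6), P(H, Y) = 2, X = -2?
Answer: 389017/512 ≈ 759.80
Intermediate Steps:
w = 33/8 (w = 4 + 1/(4*(-4 + 6)) = 4 + (¼)/2 = 4 + (¼)*(½) = 4 + ⅛ = 33/8 ≈ 4.1250)
K(O) = 81/8 - 2/O (K(O) = (-2/O + 6) + 33/8 = (6 - 2/O) + 33/8 = 81/8 - 2/O)
K(Z(P(-1, -3)))³ = (81/8 - 2/2)³ = (81/8 - 2*½)³ = (81/8 - 1)³ = (73/8)³ = 389017/512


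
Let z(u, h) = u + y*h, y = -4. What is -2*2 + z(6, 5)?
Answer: -18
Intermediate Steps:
z(u, h) = u - 4*h
-2*2 + z(6, 5) = -2*2 + (6 - 4*5) = -4 + (6 - 20) = -4 - 14 = -18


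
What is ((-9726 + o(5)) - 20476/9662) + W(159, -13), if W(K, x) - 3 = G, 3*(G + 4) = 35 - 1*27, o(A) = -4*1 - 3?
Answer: -141066928/14493 ≈ -9733.5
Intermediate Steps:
o(A) = -7 (o(A) = -4 - 3 = -7)
G = -4/3 (G = -4 + (35 - 1*27)/3 = -4 + (35 - 27)/3 = -4 + (⅓)*8 = -4 + 8/3 = -4/3 ≈ -1.3333)
W(K, x) = 5/3 (W(K, x) = 3 - 4/3 = 5/3)
((-9726 + o(5)) - 20476/9662) + W(159, -13) = ((-9726 - 7) - 20476/9662) + 5/3 = (-9733 - 20476*1/9662) + 5/3 = (-9733 - 10238/4831) + 5/3 = -47030361/4831 + 5/3 = -141066928/14493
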